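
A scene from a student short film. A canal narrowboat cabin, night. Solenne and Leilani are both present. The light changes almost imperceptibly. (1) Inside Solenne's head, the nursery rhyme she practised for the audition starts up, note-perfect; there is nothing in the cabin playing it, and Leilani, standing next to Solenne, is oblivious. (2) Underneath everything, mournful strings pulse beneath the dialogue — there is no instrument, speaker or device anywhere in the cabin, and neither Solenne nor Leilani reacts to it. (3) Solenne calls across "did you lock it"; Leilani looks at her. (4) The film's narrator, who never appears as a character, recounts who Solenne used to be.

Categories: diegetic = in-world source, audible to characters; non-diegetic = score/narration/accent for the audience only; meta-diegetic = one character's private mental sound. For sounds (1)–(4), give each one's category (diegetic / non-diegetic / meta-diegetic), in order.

meta-diegetic, non-diegetic, diegetic, non-diegetic

(1) the music is a memory playing inside Solenne's mind alone; no real-world source, Leilani can't hear it → meta-diegetic.
Sound (2): nothing in the cabin produces it and the characters don't hear it — pure soundtrack, so non-diegetic.
(3) on-screen dialogue — Solenne speaks and Leilani is there to hear → diegetic.
(4) commentary laid over the scene from outside the fiction → non-diegetic.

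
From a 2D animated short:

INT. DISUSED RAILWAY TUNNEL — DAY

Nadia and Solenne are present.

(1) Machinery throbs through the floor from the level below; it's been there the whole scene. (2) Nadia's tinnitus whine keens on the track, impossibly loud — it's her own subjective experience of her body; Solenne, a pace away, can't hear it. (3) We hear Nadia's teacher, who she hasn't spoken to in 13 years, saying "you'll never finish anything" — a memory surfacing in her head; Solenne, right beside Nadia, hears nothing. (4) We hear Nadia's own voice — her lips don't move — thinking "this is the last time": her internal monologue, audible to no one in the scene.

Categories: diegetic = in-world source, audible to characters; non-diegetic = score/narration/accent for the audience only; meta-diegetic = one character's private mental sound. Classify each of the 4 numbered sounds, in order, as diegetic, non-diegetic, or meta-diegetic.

(1) machinery is part of the location's real environment → diegetic.
(2) a subjective body sound — Nadia's private perception, inaudible to Solenne → meta-diegetic.
(3) is meta-diegetic: the voice is a memory playing only inside Nadia's mind; Solenne can't hear it.
(4) Nadia's thought-voice: a private mental sound no other character can hear → meta-diegetic.

diegetic, meta-diegetic, meta-diegetic, meta-diegetic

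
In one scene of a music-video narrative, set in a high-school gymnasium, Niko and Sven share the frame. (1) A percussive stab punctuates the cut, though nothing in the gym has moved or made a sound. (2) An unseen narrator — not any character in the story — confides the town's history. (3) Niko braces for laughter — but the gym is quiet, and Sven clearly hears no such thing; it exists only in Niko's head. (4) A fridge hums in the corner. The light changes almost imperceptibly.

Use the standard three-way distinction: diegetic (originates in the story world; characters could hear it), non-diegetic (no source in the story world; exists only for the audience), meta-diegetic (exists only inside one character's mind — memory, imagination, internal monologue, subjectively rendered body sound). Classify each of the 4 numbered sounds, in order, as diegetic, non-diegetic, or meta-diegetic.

non-diegetic, non-diegetic, meta-diegetic, diegetic

Sound (1): nothing in the scene produces it; it's an accent added for the audience, so non-diegetic.
(2) commentary laid over the scene from outside the fiction → non-diegetic.
Sound (3): subjective to Niko: the gym is silent and Sven hears nothing, so meta-diegetic.
(4) is diegetic: a fridge is part of the location's real environment.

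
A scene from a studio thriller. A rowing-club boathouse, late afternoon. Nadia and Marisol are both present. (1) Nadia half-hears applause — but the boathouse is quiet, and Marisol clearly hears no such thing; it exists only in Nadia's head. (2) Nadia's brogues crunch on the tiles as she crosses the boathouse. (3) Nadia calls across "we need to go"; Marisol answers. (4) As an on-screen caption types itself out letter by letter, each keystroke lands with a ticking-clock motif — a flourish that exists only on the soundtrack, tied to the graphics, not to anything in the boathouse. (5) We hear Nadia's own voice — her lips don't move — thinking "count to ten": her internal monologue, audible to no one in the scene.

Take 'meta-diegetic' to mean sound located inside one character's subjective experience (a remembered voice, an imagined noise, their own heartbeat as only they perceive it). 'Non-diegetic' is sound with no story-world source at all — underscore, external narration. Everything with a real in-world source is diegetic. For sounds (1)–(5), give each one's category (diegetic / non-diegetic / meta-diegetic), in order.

Sound (1): Nadia alone 'hears' it — an imagined sound, not present in the space, so meta-diegetic.
(2) it's the physical sound of Nadia moving in the space → diegetic.
(3) is diegetic: Nadia is a character speaking aloud in the scene.
(4) is non-diegetic: the caption isn't part of the story world, so neither is the sound tied to it.
(5) it's Nadia's unspoken thought, heard only by the audience via her subjectivity → meta-diegetic.

meta-diegetic, diegetic, diegetic, non-diegetic, meta-diegetic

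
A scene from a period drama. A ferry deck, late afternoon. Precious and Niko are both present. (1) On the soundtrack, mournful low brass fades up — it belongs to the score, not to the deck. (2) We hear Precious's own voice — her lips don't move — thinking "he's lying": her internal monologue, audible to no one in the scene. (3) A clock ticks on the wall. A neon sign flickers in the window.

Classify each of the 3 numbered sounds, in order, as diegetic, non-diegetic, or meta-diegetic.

(1) is non-diegetic: it has no source in the story world and no character can hear it — it's underscore.
(2) is meta-diegetic: Precious's thought-voice: a private mental sound no other character can hear.
Sound (3): an in-world source (a clock); characters could hear it, so diegetic.

non-diegetic, meta-diegetic, diegetic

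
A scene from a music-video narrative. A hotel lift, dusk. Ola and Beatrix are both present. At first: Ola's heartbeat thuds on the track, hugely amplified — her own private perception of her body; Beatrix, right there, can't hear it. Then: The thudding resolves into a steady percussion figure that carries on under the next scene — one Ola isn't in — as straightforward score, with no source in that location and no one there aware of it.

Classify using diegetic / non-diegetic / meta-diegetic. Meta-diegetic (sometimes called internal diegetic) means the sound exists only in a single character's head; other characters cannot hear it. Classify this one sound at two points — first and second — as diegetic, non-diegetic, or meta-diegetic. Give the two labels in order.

meta-diegetic, non-diegetic

First: it's Ola's subjective body sound, inaudible to Beatrix → meta-diegetic.
Second: detached from Ola and playing as sourceless score over a scene she isn't in — for the audience only → non-diegetic.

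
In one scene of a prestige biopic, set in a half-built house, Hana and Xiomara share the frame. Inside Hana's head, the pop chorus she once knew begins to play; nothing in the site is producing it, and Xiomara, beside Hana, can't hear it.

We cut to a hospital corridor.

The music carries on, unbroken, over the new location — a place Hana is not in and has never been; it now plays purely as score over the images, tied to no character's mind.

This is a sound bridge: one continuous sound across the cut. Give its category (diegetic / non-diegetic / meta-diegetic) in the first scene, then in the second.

Scene one: the music exists only inside Hana's mind; Xiomara can't hear it → meta-diegetic.
Scene two: it's detached from Hana entirely and plays over unrelated images with no in-world source — conventional underscore → non-diegetic.

meta-diegetic, non-diegetic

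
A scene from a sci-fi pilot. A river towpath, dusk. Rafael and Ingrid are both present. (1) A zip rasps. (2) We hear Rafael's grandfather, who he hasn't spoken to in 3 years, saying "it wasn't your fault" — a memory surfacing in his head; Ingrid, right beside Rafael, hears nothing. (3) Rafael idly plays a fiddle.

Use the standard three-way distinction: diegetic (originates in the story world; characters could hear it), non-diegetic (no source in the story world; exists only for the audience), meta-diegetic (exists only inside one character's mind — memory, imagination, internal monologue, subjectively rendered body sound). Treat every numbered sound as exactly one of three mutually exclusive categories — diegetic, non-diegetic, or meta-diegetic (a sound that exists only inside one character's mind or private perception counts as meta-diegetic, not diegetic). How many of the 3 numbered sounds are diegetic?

2

Sound (1): the sound comes from a zip physically present in the location, so diegetic.
(2) is meta-diegetic: a remembered line, private to Rafael — not present in the room, not audible to Ingrid.
(3) is diegetic: a character is playing a fiddle on screen.
Diegetic: (1), (3) — that's 2.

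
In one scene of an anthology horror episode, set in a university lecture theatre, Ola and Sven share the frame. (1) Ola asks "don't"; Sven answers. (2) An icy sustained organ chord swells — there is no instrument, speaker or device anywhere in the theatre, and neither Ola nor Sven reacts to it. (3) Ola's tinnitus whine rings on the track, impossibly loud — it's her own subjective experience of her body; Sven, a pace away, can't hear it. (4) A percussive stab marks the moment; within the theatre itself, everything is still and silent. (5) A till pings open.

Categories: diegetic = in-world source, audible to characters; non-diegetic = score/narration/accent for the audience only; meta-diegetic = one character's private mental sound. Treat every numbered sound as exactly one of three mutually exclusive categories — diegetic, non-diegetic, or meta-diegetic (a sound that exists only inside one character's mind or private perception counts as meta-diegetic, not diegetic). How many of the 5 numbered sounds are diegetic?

Sound (1): on-screen dialogue — Ola speaks and Sven is there to hear, so diegetic.
(2) score with no on-screen or off-screen source; it exists for the audience alone → non-diegetic.
(3) is meta-diegetic: point-of-audition from inside Ola's body; not a sound in the room.
(4) nothing in the scene produces it; it's an accent added for the audience → non-diegetic.
Sound (5): an in-world source (a till); characters could hear it, so diegetic.
So 2 of the 5 are diegetic: (1), (5).

2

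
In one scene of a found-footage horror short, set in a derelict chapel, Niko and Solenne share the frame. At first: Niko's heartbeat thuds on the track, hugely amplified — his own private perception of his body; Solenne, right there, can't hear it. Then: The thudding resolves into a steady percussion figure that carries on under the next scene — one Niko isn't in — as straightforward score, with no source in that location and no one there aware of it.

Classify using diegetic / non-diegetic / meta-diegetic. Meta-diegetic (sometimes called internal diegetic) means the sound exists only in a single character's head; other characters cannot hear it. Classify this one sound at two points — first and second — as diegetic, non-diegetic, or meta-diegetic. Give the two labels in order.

meta-diegetic, non-diegetic

First: it's Niko's subjective body sound, inaudible to Solenne → meta-diegetic.
Second: detached from Niko and playing as sourceless score over a scene he isn't in — for the audience only → non-diegetic.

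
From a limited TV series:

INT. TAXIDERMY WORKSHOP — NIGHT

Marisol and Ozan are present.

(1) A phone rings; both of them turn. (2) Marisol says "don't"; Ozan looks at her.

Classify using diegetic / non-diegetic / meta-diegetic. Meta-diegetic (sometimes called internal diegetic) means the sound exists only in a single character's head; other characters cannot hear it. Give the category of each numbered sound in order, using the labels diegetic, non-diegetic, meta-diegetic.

(1) the sound comes from a phone physically present in the location → diegetic.
Sound (2): spoken by a character present in the story world, so diegetic.

diegetic, diegetic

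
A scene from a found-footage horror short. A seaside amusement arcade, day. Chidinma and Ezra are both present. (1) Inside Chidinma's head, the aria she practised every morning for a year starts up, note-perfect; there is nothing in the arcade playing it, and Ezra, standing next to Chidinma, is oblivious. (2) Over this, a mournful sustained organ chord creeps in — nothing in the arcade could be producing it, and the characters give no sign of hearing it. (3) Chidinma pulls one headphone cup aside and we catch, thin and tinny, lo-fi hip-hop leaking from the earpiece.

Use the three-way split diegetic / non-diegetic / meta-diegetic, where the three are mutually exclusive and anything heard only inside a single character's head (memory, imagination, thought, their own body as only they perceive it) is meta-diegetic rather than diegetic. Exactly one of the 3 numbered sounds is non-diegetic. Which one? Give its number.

(1) it lives in Chidinma's subjectivity, not in the arcade → meta-diegetic.
(2) it has no source in the story world and no character can hear it — it's underscore → non-diegetic.
(3) is diegetic: it's leaking from a physical pair of headphones in the scene.
Only (2) is non-diegetic.

2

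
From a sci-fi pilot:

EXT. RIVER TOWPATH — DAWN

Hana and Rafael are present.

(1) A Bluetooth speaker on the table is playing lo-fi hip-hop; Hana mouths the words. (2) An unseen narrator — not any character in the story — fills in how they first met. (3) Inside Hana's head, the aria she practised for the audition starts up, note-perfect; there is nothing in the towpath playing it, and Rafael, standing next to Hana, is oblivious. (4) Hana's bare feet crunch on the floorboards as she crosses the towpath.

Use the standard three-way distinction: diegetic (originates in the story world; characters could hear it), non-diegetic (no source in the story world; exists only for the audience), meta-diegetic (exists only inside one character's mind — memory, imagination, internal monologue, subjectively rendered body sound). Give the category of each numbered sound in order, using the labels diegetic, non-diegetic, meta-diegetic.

(1) is diegetic: the music comes from an on-screen device that Hana responds to.
Sound (2): external voice-over — not a character, not heard by anyone in the scene, so non-diegetic.
Sound (3): the music is a memory playing inside Hana's mind alone; no real-world source, Rafael can't hear it, so meta-diegetic.
(4) is diegetic: it's the physical sound of Hana moving in the space.

diegetic, non-diegetic, meta-diegetic, diegetic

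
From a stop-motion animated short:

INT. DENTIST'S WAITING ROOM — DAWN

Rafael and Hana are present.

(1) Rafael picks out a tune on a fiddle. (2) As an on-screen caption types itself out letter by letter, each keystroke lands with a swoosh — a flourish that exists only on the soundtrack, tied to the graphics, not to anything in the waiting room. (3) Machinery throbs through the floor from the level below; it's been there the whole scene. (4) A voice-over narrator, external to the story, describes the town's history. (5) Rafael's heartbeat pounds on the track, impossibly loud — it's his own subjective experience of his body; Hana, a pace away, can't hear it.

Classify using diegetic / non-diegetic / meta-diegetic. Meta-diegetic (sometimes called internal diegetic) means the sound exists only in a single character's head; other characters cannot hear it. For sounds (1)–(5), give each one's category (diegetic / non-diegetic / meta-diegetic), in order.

(1) is diegetic: the instrument and the performer are both in the scene.
Sound (2): sound married to a title/caption — outside the diegesis by definition, so non-diegetic.
(3) machinery is part of the location's real environment → diegetic.
(4) is non-diegetic: external voice-over — not a character, not heard by anyone in the scene.
Sound (5): it's Rafael's internal bodily sensation rendered as sound; only Rafael 'hears' it, so meta-diegetic.

diegetic, non-diegetic, diegetic, non-diegetic, meta-diegetic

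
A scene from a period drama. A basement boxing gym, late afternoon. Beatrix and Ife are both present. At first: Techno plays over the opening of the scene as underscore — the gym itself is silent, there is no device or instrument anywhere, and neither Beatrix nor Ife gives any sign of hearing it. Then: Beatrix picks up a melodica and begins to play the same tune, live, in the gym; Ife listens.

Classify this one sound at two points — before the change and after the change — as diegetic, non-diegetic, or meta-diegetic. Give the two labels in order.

Before the change: no in-world source exists and no character can hear it — underscore → non-diegetic.
After the change: a melodica is now a real source in the story world and the characters hear it → diegetic.

non-diegetic, diegetic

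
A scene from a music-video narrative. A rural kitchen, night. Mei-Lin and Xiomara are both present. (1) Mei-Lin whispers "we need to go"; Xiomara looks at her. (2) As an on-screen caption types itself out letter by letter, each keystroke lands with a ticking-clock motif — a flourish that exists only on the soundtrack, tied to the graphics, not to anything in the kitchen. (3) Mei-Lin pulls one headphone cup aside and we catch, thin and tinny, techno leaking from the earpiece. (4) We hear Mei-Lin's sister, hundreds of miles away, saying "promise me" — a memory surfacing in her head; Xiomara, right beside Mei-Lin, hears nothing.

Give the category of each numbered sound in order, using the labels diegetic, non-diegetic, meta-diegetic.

diegetic, non-diegetic, diegetic, meta-diegetic

(1) is diegetic: on-screen dialogue — Mei-Lin speaks and Xiomara is there to hear.
Sound (2): it accompanies on-screen graphics, not anything inside the story world, so non-diegetic.
(3) it's leaking from a physical pair of headphones in the scene → diegetic.
(4) is meta-diegetic: a remembered line, private to Mei-Lin — not present in the room, not audible to Xiomara.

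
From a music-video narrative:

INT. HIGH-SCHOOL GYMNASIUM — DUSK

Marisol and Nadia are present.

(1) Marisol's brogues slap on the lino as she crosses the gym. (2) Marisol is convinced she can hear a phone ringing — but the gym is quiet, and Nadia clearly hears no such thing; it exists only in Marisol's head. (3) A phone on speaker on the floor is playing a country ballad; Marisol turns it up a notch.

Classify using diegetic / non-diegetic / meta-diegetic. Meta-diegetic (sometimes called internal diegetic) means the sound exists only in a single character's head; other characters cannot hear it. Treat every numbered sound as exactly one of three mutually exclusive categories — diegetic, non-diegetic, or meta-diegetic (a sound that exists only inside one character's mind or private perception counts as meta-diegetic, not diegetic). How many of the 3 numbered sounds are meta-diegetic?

(1) is diegetic: Marisol's footsteps are produced in the story world.
(2) subjective to Marisol: the gym is silent and Nadia hears nothing → meta-diegetic.
(3) is diegetic: the music comes from an on-screen device that Marisol responds to.
So 1 of the 3 is meta-diegetic: (2).

1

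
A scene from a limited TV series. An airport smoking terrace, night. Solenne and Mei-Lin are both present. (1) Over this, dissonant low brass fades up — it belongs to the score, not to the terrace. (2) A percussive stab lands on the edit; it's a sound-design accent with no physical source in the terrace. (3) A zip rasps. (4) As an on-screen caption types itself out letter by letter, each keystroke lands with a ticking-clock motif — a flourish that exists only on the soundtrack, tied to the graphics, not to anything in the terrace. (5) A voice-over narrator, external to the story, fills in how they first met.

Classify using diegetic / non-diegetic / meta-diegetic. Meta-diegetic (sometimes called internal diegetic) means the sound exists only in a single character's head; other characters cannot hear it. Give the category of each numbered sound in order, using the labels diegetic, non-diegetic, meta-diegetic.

non-diegetic, non-diegetic, diegetic, non-diegetic, non-diegetic

Sound (1): nothing in the terrace produces it and the characters don't hear it — pure soundtrack, so non-diegetic.
Sound (2): an editorial stinger — it belongs to the cut, not the story world, so non-diegetic.
Sound (3): the sound comes from a zip physically present in the location, so diegetic.
(4) the caption isn't part of the story world, so neither is the sound tied to it → non-diegetic.
(5) the narrator exists outside the story world, addressing only the audience → non-diegetic.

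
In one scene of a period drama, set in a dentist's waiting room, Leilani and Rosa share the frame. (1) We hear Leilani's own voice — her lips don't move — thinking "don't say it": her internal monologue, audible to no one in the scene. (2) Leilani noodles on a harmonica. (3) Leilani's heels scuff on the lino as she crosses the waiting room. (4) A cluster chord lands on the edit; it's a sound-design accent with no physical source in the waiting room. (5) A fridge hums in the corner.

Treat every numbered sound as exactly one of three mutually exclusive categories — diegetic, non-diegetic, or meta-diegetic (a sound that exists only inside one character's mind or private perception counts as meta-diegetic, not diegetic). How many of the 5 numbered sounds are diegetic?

3

(1) is meta-diegetic: internal monologue — inside Leilani's mind, not spoken into the scene.
Sound (2): Leilani is producing the music live, in the story world, so diegetic.
(3) is diegetic: Leilani's footsteps are produced in the story world.
(4) is non-diegetic: it's a sound-design accent with no in-world source; no one in the scene can hear it.
(5) it's the actual ambient sound of the location → diegetic.
Diegetic: (2), (3), (5) — that's 3.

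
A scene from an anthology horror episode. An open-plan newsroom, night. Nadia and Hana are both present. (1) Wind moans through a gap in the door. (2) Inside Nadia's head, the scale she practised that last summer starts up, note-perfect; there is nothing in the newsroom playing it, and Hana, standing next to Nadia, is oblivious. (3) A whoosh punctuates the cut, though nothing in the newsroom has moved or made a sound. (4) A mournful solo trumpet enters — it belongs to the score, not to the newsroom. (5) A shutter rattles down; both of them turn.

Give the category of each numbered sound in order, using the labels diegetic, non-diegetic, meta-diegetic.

diegetic, meta-diegetic, non-diegetic, non-diegetic, diegetic

Sound (1): ambient/room sound belonging to the story's physical space, so diegetic.
Sound (2): remembered music, private to Nadia — Hana is oblivious because it isn't in the room, so meta-diegetic.
Sound (3): it's a sound-design accent with no in-world source; no one in the scene can hear it, so non-diegetic.
(4) nothing in the newsroom produces it and the characters don't hear it — pure soundtrack → non-diegetic.
(5) an in-world source (a shutter); characters could hear it → diegetic.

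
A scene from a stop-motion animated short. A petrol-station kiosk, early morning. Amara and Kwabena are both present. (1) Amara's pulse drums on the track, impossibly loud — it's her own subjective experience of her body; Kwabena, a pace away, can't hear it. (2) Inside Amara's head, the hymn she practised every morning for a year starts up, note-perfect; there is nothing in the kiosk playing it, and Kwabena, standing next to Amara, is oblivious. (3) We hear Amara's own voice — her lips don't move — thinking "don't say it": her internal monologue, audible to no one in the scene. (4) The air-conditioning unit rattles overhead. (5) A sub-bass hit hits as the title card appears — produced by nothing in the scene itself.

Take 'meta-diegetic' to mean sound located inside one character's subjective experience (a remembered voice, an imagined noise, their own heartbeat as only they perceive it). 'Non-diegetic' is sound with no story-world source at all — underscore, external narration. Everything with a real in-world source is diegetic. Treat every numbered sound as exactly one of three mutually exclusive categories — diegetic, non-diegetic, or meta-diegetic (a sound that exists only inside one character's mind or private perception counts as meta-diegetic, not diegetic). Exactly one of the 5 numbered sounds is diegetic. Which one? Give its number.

(1) point-of-audition from inside Amara's body; not a sound in the room → meta-diegetic.
Sound (2): the music is a memory playing inside Amara's mind alone; no real-world source, Kwabena can't hear it, so meta-diegetic.
(3) is meta-diegetic: Amara's thought-voice: a private mental sound no other character can hear.
(4) is diegetic: ambient/room sound belonging to the story's physical space.
(5) is non-diegetic: nothing in the scene produces it; it's an accent added for the audience.
Only (4) is diegetic.

4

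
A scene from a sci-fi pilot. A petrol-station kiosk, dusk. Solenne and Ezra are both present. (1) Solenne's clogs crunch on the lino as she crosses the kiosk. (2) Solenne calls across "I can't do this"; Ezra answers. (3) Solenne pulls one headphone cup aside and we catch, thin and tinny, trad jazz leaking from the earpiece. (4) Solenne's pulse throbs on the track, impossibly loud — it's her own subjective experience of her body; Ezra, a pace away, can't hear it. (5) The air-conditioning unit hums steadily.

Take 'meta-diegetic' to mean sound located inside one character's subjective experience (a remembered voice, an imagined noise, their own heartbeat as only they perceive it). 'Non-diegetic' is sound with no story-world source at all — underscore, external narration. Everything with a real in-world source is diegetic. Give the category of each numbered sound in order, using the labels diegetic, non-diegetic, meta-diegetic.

(1) is diegetic: Solenne's footsteps are produced in the story world.
(2) is diegetic: Solenne is a character speaking aloud in the scene.
(3) the earpiece is a real device on Solenne's head — source music → diegetic.
Sound (4): it's Solenne's internal bodily sensation rendered as sound; only Solenne 'hears' it, so meta-diegetic.
(5) the air-conditioning unit is part of the location's real environment → diegetic.

diegetic, diegetic, diegetic, meta-diegetic, diegetic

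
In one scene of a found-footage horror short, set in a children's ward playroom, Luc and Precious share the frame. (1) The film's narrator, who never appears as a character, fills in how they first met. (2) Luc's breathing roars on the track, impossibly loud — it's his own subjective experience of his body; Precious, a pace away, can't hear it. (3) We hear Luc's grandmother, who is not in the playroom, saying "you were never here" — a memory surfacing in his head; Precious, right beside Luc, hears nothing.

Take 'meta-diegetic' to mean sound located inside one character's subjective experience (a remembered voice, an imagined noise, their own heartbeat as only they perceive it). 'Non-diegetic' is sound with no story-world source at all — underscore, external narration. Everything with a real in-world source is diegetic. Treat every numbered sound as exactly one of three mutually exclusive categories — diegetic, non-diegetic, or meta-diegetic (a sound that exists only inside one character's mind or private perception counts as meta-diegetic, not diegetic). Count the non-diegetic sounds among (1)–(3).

1

Sound (1): commentary laid over the scene from outside the fiction, so non-diegetic.
(2) is meta-diegetic: a subjective body sound — Luc's private perception, inaudible to Precious.
(3) it's Luc's recollection rendered as sound; the other character can't hear it → meta-diegetic.
So 1 of the 3 is non-diegetic: (1).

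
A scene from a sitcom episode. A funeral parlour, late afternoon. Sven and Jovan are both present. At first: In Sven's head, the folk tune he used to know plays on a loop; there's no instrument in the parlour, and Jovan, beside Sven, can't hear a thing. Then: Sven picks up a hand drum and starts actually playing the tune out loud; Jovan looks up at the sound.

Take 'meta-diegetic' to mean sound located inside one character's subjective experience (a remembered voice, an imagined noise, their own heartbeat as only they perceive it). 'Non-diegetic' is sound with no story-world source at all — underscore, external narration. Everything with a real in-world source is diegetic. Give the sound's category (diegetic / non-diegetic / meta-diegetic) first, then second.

First: the tune exists only as Sven's private memory; Jovan can't hear it → meta-diegetic.
Second: Sven is now producing it live on a hand drum, in the room, and Jovan hears it → diegetic.

meta-diegetic, diegetic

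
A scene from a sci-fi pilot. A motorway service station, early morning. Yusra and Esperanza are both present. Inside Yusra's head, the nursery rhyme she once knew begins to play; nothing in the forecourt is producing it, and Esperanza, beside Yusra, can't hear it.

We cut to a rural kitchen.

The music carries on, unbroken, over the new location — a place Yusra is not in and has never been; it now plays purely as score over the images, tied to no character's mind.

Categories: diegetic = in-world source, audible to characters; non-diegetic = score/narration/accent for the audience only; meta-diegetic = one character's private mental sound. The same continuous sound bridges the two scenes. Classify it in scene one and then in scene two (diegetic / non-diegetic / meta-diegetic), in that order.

meta-diegetic, non-diegetic

Scene one: the music exists only inside Yusra's mind; Esperanza can't hear it → meta-diegetic.
Scene two: it's detached from Yusra entirely and plays over unrelated images with no in-world source — conventional underscore → non-diegetic.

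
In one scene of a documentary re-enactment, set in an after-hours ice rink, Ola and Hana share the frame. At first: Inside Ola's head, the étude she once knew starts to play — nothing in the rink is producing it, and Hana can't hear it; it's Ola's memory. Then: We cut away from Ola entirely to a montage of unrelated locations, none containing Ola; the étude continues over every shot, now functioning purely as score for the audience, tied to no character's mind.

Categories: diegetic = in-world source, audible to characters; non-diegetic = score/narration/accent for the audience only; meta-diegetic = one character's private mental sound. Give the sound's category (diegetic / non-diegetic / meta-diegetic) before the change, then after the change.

Before the change: the music lives inside Ola's mind alone; Hana can't hear it → meta-diegetic.
After the change: once it plays over shots Ola isn't in, detached from any character's subjectivity, it's conventional underscore → non-diegetic.

meta-diegetic, non-diegetic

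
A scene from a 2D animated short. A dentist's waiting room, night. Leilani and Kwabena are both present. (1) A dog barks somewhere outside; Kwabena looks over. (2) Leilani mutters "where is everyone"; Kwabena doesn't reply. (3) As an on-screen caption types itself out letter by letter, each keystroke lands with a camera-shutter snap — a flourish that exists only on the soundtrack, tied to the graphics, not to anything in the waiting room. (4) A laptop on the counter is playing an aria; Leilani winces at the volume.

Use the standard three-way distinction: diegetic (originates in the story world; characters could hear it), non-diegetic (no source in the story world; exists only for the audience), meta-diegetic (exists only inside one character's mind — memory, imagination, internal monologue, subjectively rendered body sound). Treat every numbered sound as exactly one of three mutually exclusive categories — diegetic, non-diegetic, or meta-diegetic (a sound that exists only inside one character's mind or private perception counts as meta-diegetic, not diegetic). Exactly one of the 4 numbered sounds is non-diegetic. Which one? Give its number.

(1) is diegetic: an in-world source (a dog); characters could hear it.
Sound (2): on-screen dialogue — Leilani speaks and Kwabena is there to hear, so diegetic.
(3) sound married to a title/caption — outside the diegesis by definition → non-diegetic.
(4) is diegetic: source music from a laptop, which exists in the story world.
Only (3) is non-diegetic.

3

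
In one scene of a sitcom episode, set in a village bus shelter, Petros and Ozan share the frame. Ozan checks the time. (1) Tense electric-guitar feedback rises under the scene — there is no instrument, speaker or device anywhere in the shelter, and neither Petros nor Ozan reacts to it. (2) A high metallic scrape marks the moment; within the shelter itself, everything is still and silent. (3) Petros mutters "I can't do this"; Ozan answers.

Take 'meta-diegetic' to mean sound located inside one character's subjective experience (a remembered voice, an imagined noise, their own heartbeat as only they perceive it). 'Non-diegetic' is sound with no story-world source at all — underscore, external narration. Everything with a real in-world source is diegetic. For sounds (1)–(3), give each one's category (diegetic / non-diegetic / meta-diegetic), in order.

Sound (1): nothing in the shelter produces it and the characters don't hear it — pure soundtrack, so non-diegetic.
(2) nothing in the scene produces it; it's an accent added for the audience → non-diegetic.
(3) spoken by a character present in the story world → diegetic.

non-diegetic, non-diegetic, diegetic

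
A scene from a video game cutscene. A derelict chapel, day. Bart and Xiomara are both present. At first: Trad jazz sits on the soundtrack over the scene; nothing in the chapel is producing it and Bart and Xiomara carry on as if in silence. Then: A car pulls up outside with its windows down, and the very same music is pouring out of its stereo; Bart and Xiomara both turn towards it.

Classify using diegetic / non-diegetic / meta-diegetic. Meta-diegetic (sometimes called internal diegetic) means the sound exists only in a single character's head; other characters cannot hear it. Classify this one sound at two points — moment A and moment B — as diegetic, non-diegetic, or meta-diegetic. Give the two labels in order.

Moment A: no in-world source exists and no character can hear it — underscore → non-diegetic.
Moment B: the car stereo is now a real source in the story world and the characters hear it → diegetic.

non-diegetic, diegetic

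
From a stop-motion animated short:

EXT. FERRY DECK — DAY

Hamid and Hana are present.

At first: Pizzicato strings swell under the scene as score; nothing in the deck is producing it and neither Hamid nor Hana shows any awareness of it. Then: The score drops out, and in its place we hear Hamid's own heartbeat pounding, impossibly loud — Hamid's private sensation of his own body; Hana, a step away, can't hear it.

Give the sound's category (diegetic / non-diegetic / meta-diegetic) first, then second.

non-diegetic, meta-diegetic

First: underscore with no in-world source, inaudible to the characters → non-diegetic.
Second: the body sound is Hamid's subjective perception alone — Hana can't hear it → meta-diegetic.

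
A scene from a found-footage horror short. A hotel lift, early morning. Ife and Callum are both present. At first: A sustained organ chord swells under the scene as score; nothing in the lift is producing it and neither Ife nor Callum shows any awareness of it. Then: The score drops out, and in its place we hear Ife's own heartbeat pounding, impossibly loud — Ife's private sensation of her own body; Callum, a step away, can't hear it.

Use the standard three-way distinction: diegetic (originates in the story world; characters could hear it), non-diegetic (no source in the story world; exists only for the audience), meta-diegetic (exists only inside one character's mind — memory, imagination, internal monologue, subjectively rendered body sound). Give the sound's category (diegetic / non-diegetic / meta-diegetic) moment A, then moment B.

non-diegetic, meta-diegetic

Moment A: underscore with no in-world source, inaudible to the characters → non-diegetic.
Moment B: the body sound is Ife's subjective perception alone — Callum can't hear it → meta-diegetic.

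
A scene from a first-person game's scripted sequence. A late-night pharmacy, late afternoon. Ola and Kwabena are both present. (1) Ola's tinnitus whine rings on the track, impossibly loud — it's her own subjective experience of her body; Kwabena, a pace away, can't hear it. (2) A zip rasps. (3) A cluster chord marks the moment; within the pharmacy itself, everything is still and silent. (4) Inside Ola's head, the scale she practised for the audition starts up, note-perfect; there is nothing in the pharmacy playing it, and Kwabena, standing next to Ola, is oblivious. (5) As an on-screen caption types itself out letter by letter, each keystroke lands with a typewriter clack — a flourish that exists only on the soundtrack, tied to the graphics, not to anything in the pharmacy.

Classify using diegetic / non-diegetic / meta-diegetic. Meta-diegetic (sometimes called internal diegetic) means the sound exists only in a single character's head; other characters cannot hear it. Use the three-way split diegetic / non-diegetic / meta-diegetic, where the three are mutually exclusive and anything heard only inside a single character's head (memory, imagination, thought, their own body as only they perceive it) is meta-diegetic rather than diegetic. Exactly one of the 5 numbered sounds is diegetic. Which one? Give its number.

(1) a subjective body sound — Ola's private perception, inaudible to Kwabena → meta-diegetic.
(2) the sound comes from a zip physically present in the location → diegetic.
(3) an editorial stinger — it belongs to the cut, not the story world → non-diegetic.
Sound (4): the music is a memory playing inside Ola's mind alone; no real-world source, Kwabena can't hear it, so meta-diegetic.
Sound (5): the caption isn't part of the story world, so neither is the sound tied to it, so non-diegetic.
Only (2) is diegetic.

2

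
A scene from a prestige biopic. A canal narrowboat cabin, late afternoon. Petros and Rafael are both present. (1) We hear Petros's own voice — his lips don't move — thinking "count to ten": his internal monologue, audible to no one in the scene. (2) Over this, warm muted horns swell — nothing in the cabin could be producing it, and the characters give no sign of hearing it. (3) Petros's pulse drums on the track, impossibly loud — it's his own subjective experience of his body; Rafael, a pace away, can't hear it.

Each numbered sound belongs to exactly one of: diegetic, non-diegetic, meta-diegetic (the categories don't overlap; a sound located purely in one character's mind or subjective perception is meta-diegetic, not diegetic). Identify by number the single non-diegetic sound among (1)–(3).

2

(1) Petros's thought-voice: a private mental sound no other character can hear → meta-diegetic.
(2) it has no source in the story world and no character can hear it — it's underscore → non-diegetic.
Sound (3): point-of-audition from inside Petros's body; not a sound in the room, so meta-diegetic.
Only (2) is non-diegetic.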